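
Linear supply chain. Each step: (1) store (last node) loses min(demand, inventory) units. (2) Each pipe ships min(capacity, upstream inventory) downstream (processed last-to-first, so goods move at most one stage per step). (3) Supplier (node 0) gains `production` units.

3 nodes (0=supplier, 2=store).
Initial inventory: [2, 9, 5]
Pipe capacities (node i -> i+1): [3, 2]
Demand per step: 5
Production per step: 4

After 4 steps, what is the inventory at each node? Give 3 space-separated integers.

Step 1: demand=5,sold=5 ship[1->2]=2 ship[0->1]=2 prod=4 -> inv=[4 9 2]
Step 2: demand=5,sold=2 ship[1->2]=2 ship[0->1]=3 prod=4 -> inv=[5 10 2]
Step 3: demand=5,sold=2 ship[1->2]=2 ship[0->1]=3 prod=4 -> inv=[6 11 2]
Step 4: demand=5,sold=2 ship[1->2]=2 ship[0->1]=3 prod=4 -> inv=[7 12 2]

7 12 2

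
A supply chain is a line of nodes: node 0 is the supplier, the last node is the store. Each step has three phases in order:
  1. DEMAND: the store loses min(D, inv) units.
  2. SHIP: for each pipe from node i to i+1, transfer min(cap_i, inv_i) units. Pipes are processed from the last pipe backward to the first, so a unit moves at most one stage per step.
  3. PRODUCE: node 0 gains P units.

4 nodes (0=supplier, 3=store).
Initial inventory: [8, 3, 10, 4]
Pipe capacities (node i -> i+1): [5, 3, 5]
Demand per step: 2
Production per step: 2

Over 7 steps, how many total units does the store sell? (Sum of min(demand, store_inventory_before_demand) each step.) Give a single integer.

Answer: 14

Derivation:
Step 1: sold=2 (running total=2) -> [5 5 8 7]
Step 2: sold=2 (running total=4) -> [2 7 6 10]
Step 3: sold=2 (running total=6) -> [2 6 4 13]
Step 4: sold=2 (running total=8) -> [2 5 3 15]
Step 5: sold=2 (running total=10) -> [2 4 3 16]
Step 6: sold=2 (running total=12) -> [2 3 3 17]
Step 7: sold=2 (running total=14) -> [2 2 3 18]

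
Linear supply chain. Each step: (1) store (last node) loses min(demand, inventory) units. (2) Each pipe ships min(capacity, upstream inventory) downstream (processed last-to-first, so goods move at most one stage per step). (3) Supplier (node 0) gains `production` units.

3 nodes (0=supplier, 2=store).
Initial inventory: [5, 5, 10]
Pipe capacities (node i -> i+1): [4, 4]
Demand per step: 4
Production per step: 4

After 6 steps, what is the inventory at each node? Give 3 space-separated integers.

Step 1: demand=4,sold=4 ship[1->2]=4 ship[0->1]=4 prod=4 -> inv=[5 5 10]
Step 2: demand=4,sold=4 ship[1->2]=4 ship[0->1]=4 prod=4 -> inv=[5 5 10]
Step 3: demand=4,sold=4 ship[1->2]=4 ship[0->1]=4 prod=4 -> inv=[5 5 10]
Step 4: demand=4,sold=4 ship[1->2]=4 ship[0->1]=4 prod=4 -> inv=[5 5 10]
Step 5: demand=4,sold=4 ship[1->2]=4 ship[0->1]=4 prod=4 -> inv=[5 5 10]
Step 6: demand=4,sold=4 ship[1->2]=4 ship[0->1]=4 prod=4 -> inv=[5 5 10]

5 5 10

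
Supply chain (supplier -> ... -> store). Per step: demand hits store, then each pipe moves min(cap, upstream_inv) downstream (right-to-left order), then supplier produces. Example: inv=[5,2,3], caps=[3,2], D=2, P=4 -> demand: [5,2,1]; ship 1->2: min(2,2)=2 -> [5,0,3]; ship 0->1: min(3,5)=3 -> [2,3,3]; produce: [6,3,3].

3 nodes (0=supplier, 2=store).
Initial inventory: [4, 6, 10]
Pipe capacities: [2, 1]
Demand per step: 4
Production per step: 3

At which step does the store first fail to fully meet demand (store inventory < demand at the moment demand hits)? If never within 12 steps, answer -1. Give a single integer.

Step 1: demand=4,sold=4 ship[1->2]=1 ship[0->1]=2 prod=3 -> [5 7 7]
Step 2: demand=4,sold=4 ship[1->2]=1 ship[0->1]=2 prod=3 -> [6 8 4]
Step 3: demand=4,sold=4 ship[1->2]=1 ship[0->1]=2 prod=3 -> [7 9 1]
Step 4: demand=4,sold=1 ship[1->2]=1 ship[0->1]=2 prod=3 -> [8 10 1]
Step 5: demand=4,sold=1 ship[1->2]=1 ship[0->1]=2 prod=3 -> [9 11 1]
Step 6: demand=4,sold=1 ship[1->2]=1 ship[0->1]=2 prod=3 -> [10 12 1]
Step 7: demand=4,sold=1 ship[1->2]=1 ship[0->1]=2 prod=3 -> [11 13 1]
Step 8: demand=4,sold=1 ship[1->2]=1 ship[0->1]=2 prod=3 -> [12 14 1]
Step 9: demand=4,sold=1 ship[1->2]=1 ship[0->1]=2 prod=3 -> [13 15 1]
Step 10: demand=4,sold=1 ship[1->2]=1 ship[0->1]=2 prod=3 -> [14 16 1]
Step 11: demand=4,sold=1 ship[1->2]=1 ship[0->1]=2 prod=3 -> [15 17 1]
Step 12: demand=4,sold=1 ship[1->2]=1 ship[0->1]=2 prod=3 -> [16 18 1]
First stockout at step 4

4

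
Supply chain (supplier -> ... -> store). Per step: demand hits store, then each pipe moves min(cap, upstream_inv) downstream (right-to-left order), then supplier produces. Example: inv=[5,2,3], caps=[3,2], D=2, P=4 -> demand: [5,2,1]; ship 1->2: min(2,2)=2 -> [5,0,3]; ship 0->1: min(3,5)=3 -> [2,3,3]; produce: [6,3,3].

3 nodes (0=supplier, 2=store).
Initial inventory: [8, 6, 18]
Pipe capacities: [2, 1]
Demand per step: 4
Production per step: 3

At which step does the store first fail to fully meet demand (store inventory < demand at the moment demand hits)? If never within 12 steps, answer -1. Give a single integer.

Step 1: demand=4,sold=4 ship[1->2]=1 ship[0->1]=2 prod=3 -> [9 7 15]
Step 2: demand=4,sold=4 ship[1->2]=1 ship[0->1]=2 prod=3 -> [10 8 12]
Step 3: demand=4,sold=4 ship[1->2]=1 ship[0->1]=2 prod=3 -> [11 9 9]
Step 4: demand=4,sold=4 ship[1->2]=1 ship[0->1]=2 prod=3 -> [12 10 6]
Step 5: demand=4,sold=4 ship[1->2]=1 ship[0->1]=2 prod=3 -> [13 11 3]
Step 6: demand=4,sold=3 ship[1->2]=1 ship[0->1]=2 prod=3 -> [14 12 1]
Step 7: demand=4,sold=1 ship[1->2]=1 ship[0->1]=2 prod=3 -> [15 13 1]
Step 8: demand=4,sold=1 ship[1->2]=1 ship[0->1]=2 prod=3 -> [16 14 1]
Step 9: demand=4,sold=1 ship[1->2]=1 ship[0->1]=2 prod=3 -> [17 15 1]
Step 10: demand=4,sold=1 ship[1->2]=1 ship[0->1]=2 prod=3 -> [18 16 1]
Step 11: demand=4,sold=1 ship[1->2]=1 ship[0->1]=2 prod=3 -> [19 17 1]
Step 12: demand=4,sold=1 ship[1->2]=1 ship[0->1]=2 prod=3 -> [20 18 1]
First stockout at step 6

6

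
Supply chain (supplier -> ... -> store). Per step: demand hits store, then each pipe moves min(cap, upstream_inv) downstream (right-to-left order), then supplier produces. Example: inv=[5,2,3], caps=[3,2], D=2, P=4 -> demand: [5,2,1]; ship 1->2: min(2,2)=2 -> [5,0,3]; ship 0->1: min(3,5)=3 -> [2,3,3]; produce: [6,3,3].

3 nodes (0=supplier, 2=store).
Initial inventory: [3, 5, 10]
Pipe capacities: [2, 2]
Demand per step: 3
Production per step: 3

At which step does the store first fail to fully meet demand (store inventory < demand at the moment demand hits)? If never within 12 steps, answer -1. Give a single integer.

Step 1: demand=3,sold=3 ship[1->2]=2 ship[0->1]=2 prod=3 -> [4 5 9]
Step 2: demand=3,sold=3 ship[1->2]=2 ship[0->1]=2 prod=3 -> [5 5 8]
Step 3: demand=3,sold=3 ship[1->2]=2 ship[0->1]=2 prod=3 -> [6 5 7]
Step 4: demand=3,sold=3 ship[1->2]=2 ship[0->1]=2 prod=3 -> [7 5 6]
Step 5: demand=3,sold=3 ship[1->2]=2 ship[0->1]=2 prod=3 -> [8 5 5]
Step 6: demand=3,sold=3 ship[1->2]=2 ship[0->1]=2 prod=3 -> [9 5 4]
Step 7: demand=3,sold=3 ship[1->2]=2 ship[0->1]=2 prod=3 -> [10 5 3]
Step 8: demand=3,sold=3 ship[1->2]=2 ship[0->1]=2 prod=3 -> [11 5 2]
Step 9: demand=3,sold=2 ship[1->2]=2 ship[0->1]=2 prod=3 -> [12 5 2]
Step 10: demand=3,sold=2 ship[1->2]=2 ship[0->1]=2 prod=3 -> [13 5 2]
Step 11: demand=3,sold=2 ship[1->2]=2 ship[0->1]=2 prod=3 -> [14 5 2]
Step 12: demand=3,sold=2 ship[1->2]=2 ship[0->1]=2 prod=3 -> [15 5 2]
First stockout at step 9

9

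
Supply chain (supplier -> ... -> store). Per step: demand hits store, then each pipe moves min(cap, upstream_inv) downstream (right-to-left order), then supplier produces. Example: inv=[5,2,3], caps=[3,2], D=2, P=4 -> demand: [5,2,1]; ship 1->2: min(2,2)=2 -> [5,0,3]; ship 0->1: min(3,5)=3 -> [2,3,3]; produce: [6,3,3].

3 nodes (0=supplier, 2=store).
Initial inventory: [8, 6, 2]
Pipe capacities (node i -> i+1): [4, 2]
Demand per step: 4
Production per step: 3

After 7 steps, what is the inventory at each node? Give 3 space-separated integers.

Step 1: demand=4,sold=2 ship[1->2]=2 ship[0->1]=4 prod=3 -> inv=[7 8 2]
Step 2: demand=4,sold=2 ship[1->2]=2 ship[0->1]=4 prod=3 -> inv=[6 10 2]
Step 3: demand=4,sold=2 ship[1->2]=2 ship[0->1]=4 prod=3 -> inv=[5 12 2]
Step 4: demand=4,sold=2 ship[1->2]=2 ship[0->1]=4 prod=3 -> inv=[4 14 2]
Step 5: demand=4,sold=2 ship[1->2]=2 ship[0->1]=4 prod=3 -> inv=[3 16 2]
Step 6: demand=4,sold=2 ship[1->2]=2 ship[0->1]=3 prod=3 -> inv=[3 17 2]
Step 7: demand=4,sold=2 ship[1->2]=2 ship[0->1]=3 prod=3 -> inv=[3 18 2]

3 18 2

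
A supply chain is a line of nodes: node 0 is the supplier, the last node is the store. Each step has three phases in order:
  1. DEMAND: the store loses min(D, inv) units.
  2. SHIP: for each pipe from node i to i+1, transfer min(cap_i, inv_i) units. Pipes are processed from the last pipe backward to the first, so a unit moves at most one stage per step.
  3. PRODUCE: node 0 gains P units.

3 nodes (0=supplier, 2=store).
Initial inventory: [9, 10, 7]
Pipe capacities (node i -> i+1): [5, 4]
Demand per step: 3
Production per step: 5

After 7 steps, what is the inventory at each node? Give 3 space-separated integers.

Step 1: demand=3,sold=3 ship[1->2]=4 ship[0->1]=5 prod=5 -> inv=[9 11 8]
Step 2: demand=3,sold=3 ship[1->2]=4 ship[0->1]=5 prod=5 -> inv=[9 12 9]
Step 3: demand=3,sold=3 ship[1->2]=4 ship[0->1]=5 prod=5 -> inv=[9 13 10]
Step 4: demand=3,sold=3 ship[1->2]=4 ship[0->1]=5 prod=5 -> inv=[9 14 11]
Step 5: demand=3,sold=3 ship[1->2]=4 ship[0->1]=5 prod=5 -> inv=[9 15 12]
Step 6: demand=3,sold=3 ship[1->2]=4 ship[0->1]=5 prod=5 -> inv=[9 16 13]
Step 7: demand=3,sold=3 ship[1->2]=4 ship[0->1]=5 prod=5 -> inv=[9 17 14]

9 17 14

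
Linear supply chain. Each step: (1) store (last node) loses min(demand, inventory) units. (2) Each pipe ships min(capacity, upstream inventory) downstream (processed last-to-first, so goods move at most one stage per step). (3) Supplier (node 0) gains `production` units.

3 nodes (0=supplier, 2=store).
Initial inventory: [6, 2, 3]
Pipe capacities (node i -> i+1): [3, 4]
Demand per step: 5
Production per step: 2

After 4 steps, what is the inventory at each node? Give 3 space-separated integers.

Step 1: demand=5,sold=3 ship[1->2]=2 ship[0->1]=3 prod=2 -> inv=[5 3 2]
Step 2: demand=5,sold=2 ship[1->2]=3 ship[0->1]=3 prod=2 -> inv=[4 3 3]
Step 3: demand=5,sold=3 ship[1->2]=3 ship[0->1]=3 prod=2 -> inv=[3 3 3]
Step 4: demand=5,sold=3 ship[1->2]=3 ship[0->1]=3 prod=2 -> inv=[2 3 3]

2 3 3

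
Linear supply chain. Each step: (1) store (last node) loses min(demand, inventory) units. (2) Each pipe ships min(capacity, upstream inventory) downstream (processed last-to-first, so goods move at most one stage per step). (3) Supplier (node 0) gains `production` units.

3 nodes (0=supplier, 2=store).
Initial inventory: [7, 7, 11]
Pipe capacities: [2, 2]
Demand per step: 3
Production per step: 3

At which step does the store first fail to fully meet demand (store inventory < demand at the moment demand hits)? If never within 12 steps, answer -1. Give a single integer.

Step 1: demand=3,sold=3 ship[1->2]=2 ship[0->1]=2 prod=3 -> [8 7 10]
Step 2: demand=3,sold=3 ship[1->2]=2 ship[0->1]=2 prod=3 -> [9 7 9]
Step 3: demand=3,sold=3 ship[1->2]=2 ship[0->1]=2 prod=3 -> [10 7 8]
Step 4: demand=3,sold=3 ship[1->2]=2 ship[0->1]=2 prod=3 -> [11 7 7]
Step 5: demand=3,sold=3 ship[1->2]=2 ship[0->1]=2 prod=3 -> [12 7 6]
Step 6: demand=3,sold=3 ship[1->2]=2 ship[0->1]=2 prod=3 -> [13 7 5]
Step 7: demand=3,sold=3 ship[1->2]=2 ship[0->1]=2 prod=3 -> [14 7 4]
Step 8: demand=3,sold=3 ship[1->2]=2 ship[0->1]=2 prod=3 -> [15 7 3]
Step 9: demand=3,sold=3 ship[1->2]=2 ship[0->1]=2 prod=3 -> [16 7 2]
Step 10: demand=3,sold=2 ship[1->2]=2 ship[0->1]=2 prod=3 -> [17 7 2]
Step 11: demand=3,sold=2 ship[1->2]=2 ship[0->1]=2 prod=3 -> [18 7 2]
Step 12: demand=3,sold=2 ship[1->2]=2 ship[0->1]=2 prod=3 -> [19 7 2]
First stockout at step 10

10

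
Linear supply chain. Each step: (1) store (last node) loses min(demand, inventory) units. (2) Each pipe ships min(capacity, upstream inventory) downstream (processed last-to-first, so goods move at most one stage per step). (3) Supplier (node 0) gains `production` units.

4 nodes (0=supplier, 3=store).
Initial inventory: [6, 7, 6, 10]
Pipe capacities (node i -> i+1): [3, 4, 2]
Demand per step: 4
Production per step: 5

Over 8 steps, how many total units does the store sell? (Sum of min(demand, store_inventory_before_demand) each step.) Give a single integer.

Step 1: sold=4 (running total=4) -> [8 6 8 8]
Step 2: sold=4 (running total=8) -> [10 5 10 6]
Step 3: sold=4 (running total=12) -> [12 4 12 4]
Step 4: sold=4 (running total=16) -> [14 3 14 2]
Step 5: sold=2 (running total=18) -> [16 3 15 2]
Step 6: sold=2 (running total=20) -> [18 3 16 2]
Step 7: sold=2 (running total=22) -> [20 3 17 2]
Step 8: sold=2 (running total=24) -> [22 3 18 2]

Answer: 24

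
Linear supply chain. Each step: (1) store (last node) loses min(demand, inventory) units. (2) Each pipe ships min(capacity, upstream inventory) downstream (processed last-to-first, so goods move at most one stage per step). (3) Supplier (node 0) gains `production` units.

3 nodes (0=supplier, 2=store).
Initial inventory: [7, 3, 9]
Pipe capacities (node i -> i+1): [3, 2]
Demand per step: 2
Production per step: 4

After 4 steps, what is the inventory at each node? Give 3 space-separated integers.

Step 1: demand=2,sold=2 ship[1->2]=2 ship[0->1]=3 prod=4 -> inv=[8 4 9]
Step 2: demand=2,sold=2 ship[1->2]=2 ship[0->1]=3 prod=4 -> inv=[9 5 9]
Step 3: demand=2,sold=2 ship[1->2]=2 ship[0->1]=3 prod=4 -> inv=[10 6 9]
Step 4: demand=2,sold=2 ship[1->2]=2 ship[0->1]=3 prod=4 -> inv=[11 7 9]

11 7 9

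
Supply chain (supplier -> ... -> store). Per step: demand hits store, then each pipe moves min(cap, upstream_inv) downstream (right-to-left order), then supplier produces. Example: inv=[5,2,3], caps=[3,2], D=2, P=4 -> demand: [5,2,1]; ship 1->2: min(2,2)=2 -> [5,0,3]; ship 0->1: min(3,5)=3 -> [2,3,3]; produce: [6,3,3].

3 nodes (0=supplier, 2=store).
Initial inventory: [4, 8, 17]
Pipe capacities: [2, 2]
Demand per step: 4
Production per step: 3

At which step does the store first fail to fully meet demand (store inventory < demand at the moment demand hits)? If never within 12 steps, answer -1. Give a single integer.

Step 1: demand=4,sold=4 ship[1->2]=2 ship[0->1]=2 prod=3 -> [5 8 15]
Step 2: demand=4,sold=4 ship[1->2]=2 ship[0->1]=2 prod=3 -> [6 8 13]
Step 3: demand=4,sold=4 ship[1->2]=2 ship[0->1]=2 prod=3 -> [7 8 11]
Step 4: demand=4,sold=4 ship[1->2]=2 ship[0->1]=2 prod=3 -> [8 8 9]
Step 5: demand=4,sold=4 ship[1->2]=2 ship[0->1]=2 prod=3 -> [9 8 7]
Step 6: demand=4,sold=4 ship[1->2]=2 ship[0->1]=2 prod=3 -> [10 8 5]
Step 7: demand=4,sold=4 ship[1->2]=2 ship[0->1]=2 prod=3 -> [11 8 3]
Step 8: demand=4,sold=3 ship[1->2]=2 ship[0->1]=2 prod=3 -> [12 8 2]
Step 9: demand=4,sold=2 ship[1->2]=2 ship[0->1]=2 prod=3 -> [13 8 2]
Step 10: demand=4,sold=2 ship[1->2]=2 ship[0->1]=2 prod=3 -> [14 8 2]
Step 11: demand=4,sold=2 ship[1->2]=2 ship[0->1]=2 prod=3 -> [15 8 2]
Step 12: demand=4,sold=2 ship[1->2]=2 ship[0->1]=2 prod=3 -> [16 8 2]
First stockout at step 8

8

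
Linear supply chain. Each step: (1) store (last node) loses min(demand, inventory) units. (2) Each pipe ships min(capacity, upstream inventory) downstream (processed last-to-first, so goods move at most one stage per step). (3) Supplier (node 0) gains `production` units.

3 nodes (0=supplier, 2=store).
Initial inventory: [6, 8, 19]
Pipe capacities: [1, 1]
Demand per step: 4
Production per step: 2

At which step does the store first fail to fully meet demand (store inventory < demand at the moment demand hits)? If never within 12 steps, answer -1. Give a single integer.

Step 1: demand=4,sold=4 ship[1->2]=1 ship[0->1]=1 prod=2 -> [7 8 16]
Step 2: demand=4,sold=4 ship[1->2]=1 ship[0->1]=1 prod=2 -> [8 8 13]
Step 3: demand=4,sold=4 ship[1->2]=1 ship[0->1]=1 prod=2 -> [9 8 10]
Step 4: demand=4,sold=4 ship[1->2]=1 ship[0->1]=1 prod=2 -> [10 8 7]
Step 5: demand=4,sold=4 ship[1->2]=1 ship[0->1]=1 prod=2 -> [11 8 4]
Step 6: demand=4,sold=4 ship[1->2]=1 ship[0->1]=1 prod=2 -> [12 8 1]
Step 7: demand=4,sold=1 ship[1->2]=1 ship[0->1]=1 prod=2 -> [13 8 1]
Step 8: demand=4,sold=1 ship[1->2]=1 ship[0->1]=1 prod=2 -> [14 8 1]
Step 9: demand=4,sold=1 ship[1->2]=1 ship[0->1]=1 prod=2 -> [15 8 1]
Step 10: demand=4,sold=1 ship[1->2]=1 ship[0->1]=1 prod=2 -> [16 8 1]
Step 11: demand=4,sold=1 ship[1->2]=1 ship[0->1]=1 prod=2 -> [17 8 1]
Step 12: demand=4,sold=1 ship[1->2]=1 ship[0->1]=1 prod=2 -> [18 8 1]
First stockout at step 7

7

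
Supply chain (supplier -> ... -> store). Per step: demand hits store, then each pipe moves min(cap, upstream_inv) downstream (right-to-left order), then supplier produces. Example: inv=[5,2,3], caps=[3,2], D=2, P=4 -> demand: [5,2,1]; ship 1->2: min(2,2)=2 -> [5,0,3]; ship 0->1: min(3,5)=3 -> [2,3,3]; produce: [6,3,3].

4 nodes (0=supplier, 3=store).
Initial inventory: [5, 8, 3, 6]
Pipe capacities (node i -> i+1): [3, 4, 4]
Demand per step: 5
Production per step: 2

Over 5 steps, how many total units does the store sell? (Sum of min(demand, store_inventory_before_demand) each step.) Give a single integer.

Answer: 21

Derivation:
Step 1: sold=5 (running total=5) -> [4 7 4 4]
Step 2: sold=4 (running total=9) -> [3 6 4 4]
Step 3: sold=4 (running total=13) -> [2 5 4 4]
Step 4: sold=4 (running total=17) -> [2 3 4 4]
Step 5: sold=4 (running total=21) -> [2 2 3 4]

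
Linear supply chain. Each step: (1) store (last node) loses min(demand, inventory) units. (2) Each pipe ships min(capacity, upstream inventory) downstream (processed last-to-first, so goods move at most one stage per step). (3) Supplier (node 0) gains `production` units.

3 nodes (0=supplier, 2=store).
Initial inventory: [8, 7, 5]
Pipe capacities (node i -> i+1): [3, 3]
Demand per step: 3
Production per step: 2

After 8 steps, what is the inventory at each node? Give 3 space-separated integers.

Step 1: demand=3,sold=3 ship[1->2]=3 ship[0->1]=3 prod=2 -> inv=[7 7 5]
Step 2: demand=3,sold=3 ship[1->2]=3 ship[0->1]=3 prod=2 -> inv=[6 7 5]
Step 3: demand=3,sold=3 ship[1->2]=3 ship[0->1]=3 prod=2 -> inv=[5 7 5]
Step 4: demand=3,sold=3 ship[1->2]=3 ship[0->1]=3 prod=2 -> inv=[4 7 5]
Step 5: demand=3,sold=3 ship[1->2]=3 ship[0->1]=3 prod=2 -> inv=[3 7 5]
Step 6: demand=3,sold=3 ship[1->2]=3 ship[0->1]=3 prod=2 -> inv=[2 7 5]
Step 7: demand=3,sold=3 ship[1->2]=3 ship[0->1]=2 prod=2 -> inv=[2 6 5]
Step 8: demand=3,sold=3 ship[1->2]=3 ship[0->1]=2 prod=2 -> inv=[2 5 5]

2 5 5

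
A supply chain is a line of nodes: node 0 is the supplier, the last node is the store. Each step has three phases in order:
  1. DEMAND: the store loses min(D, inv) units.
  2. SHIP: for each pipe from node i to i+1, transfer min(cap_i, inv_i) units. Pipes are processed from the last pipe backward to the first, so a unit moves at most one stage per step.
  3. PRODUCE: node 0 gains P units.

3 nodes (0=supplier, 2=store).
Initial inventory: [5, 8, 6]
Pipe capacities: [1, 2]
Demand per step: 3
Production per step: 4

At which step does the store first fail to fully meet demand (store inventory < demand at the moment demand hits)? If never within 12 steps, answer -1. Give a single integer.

Step 1: demand=3,sold=3 ship[1->2]=2 ship[0->1]=1 prod=4 -> [8 7 5]
Step 2: demand=3,sold=3 ship[1->2]=2 ship[0->1]=1 prod=4 -> [11 6 4]
Step 3: demand=3,sold=3 ship[1->2]=2 ship[0->1]=1 prod=4 -> [14 5 3]
Step 4: demand=3,sold=3 ship[1->2]=2 ship[0->1]=1 prod=4 -> [17 4 2]
Step 5: demand=3,sold=2 ship[1->2]=2 ship[0->1]=1 prod=4 -> [20 3 2]
Step 6: demand=3,sold=2 ship[1->2]=2 ship[0->1]=1 prod=4 -> [23 2 2]
Step 7: demand=3,sold=2 ship[1->2]=2 ship[0->1]=1 prod=4 -> [26 1 2]
Step 8: demand=3,sold=2 ship[1->2]=1 ship[0->1]=1 prod=4 -> [29 1 1]
Step 9: demand=3,sold=1 ship[1->2]=1 ship[0->1]=1 prod=4 -> [32 1 1]
Step 10: demand=3,sold=1 ship[1->2]=1 ship[0->1]=1 prod=4 -> [35 1 1]
Step 11: demand=3,sold=1 ship[1->2]=1 ship[0->1]=1 prod=4 -> [38 1 1]
Step 12: demand=3,sold=1 ship[1->2]=1 ship[0->1]=1 prod=4 -> [41 1 1]
First stockout at step 5

5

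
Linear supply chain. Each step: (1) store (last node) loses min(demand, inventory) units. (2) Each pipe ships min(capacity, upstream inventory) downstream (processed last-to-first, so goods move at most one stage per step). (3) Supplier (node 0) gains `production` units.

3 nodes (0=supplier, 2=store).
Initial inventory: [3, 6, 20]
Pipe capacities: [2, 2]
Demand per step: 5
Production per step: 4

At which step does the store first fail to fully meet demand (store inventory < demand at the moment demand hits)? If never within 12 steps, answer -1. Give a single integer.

Step 1: demand=5,sold=5 ship[1->2]=2 ship[0->1]=2 prod=4 -> [5 6 17]
Step 2: demand=5,sold=5 ship[1->2]=2 ship[0->1]=2 prod=4 -> [7 6 14]
Step 3: demand=5,sold=5 ship[1->2]=2 ship[0->1]=2 prod=4 -> [9 6 11]
Step 4: demand=5,sold=5 ship[1->2]=2 ship[0->1]=2 prod=4 -> [11 6 8]
Step 5: demand=5,sold=5 ship[1->2]=2 ship[0->1]=2 prod=4 -> [13 6 5]
Step 6: demand=5,sold=5 ship[1->2]=2 ship[0->1]=2 prod=4 -> [15 6 2]
Step 7: demand=5,sold=2 ship[1->2]=2 ship[0->1]=2 prod=4 -> [17 6 2]
Step 8: demand=5,sold=2 ship[1->2]=2 ship[0->1]=2 prod=4 -> [19 6 2]
Step 9: demand=5,sold=2 ship[1->2]=2 ship[0->1]=2 prod=4 -> [21 6 2]
Step 10: demand=5,sold=2 ship[1->2]=2 ship[0->1]=2 prod=4 -> [23 6 2]
Step 11: demand=5,sold=2 ship[1->2]=2 ship[0->1]=2 prod=4 -> [25 6 2]
Step 12: demand=5,sold=2 ship[1->2]=2 ship[0->1]=2 prod=4 -> [27 6 2]
First stockout at step 7

7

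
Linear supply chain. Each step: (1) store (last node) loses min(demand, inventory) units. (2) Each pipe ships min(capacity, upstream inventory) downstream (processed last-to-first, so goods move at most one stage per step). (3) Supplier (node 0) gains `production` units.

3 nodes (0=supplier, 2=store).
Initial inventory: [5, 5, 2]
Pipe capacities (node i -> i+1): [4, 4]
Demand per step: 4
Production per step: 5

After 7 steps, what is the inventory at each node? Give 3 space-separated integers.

Step 1: demand=4,sold=2 ship[1->2]=4 ship[0->1]=4 prod=5 -> inv=[6 5 4]
Step 2: demand=4,sold=4 ship[1->2]=4 ship[0->1]=4 prod=5 -> inv=[7 5 4]
Step 3: demand=4,sold=4 ship[1->2]=4 ship[0->1]=4 prod=5 -> inv=[8 5 4]
Step 4: demand=4,sold=4 ship[1->2]=4 ship[0->1]=4 prod=5 -> inv=[9 5 4]
Step 5: demand=4,sold=4 ship[1->2]=4 ship[0->1]=4 prod=5 -> inv=[10 5 4]
Step 6: demand=4,sold=4 ship[1->2]=4 ship[0->1]=4 prod=5 -> inv=[11 5 4]
Step 7: demand=4,sold=4 ship[1->2]=4 ship[0->1]=4 prod=5 -> inv=[12 5 4]

12 5 4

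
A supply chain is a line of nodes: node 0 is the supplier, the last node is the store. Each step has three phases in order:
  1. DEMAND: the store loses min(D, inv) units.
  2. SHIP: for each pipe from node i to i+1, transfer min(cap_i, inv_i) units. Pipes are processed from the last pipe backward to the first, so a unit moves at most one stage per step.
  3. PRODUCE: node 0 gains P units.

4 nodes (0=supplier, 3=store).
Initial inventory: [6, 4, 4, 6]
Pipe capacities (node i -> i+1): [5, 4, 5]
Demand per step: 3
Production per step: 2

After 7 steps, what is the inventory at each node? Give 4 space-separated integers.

Step 1: demand=3,sold=3 ship[2->3]=4 ship[1->2]=4 ship[0->1]=5 prod=2 -> inv=[3 5 4 7]
Step 2: demand=3,sold=3 ship[2->3]=4 ship[1->2]=4 ship[0->1]=3 prod=2 -> inv=[2 4 4 8]
Step 3: demand=3,sold=3 ship[2->3]=4 ship[1->2]=4 ship[0->1]=2 prod=2 -> inv=[2 2 4 9]
Step 4: demand=3,sold=3 ship[2->3]=4 ship[1->2]=2 ship[0->1]=2 prod=2 -> inv=[2 2 2 10]
Step 5: demand=3,sold=3 ship[2->3]=2 ship[1->2]=2 ship[0->1]=2 prod=2 -> inv=[2 2 2 9]
Step 6: demand=3,sold=3 ship[2->3]=2 ship[1->2]=2 ship[0->1]=2 prod=2 -> inv=[2 2 2 8]
Step 7: demand=3,sold=3 ship[2->3]=2 ship[1->2]=2 ship[0->1]=2 prod=2 -> inv=[2 2 2 7]

2 2 2 7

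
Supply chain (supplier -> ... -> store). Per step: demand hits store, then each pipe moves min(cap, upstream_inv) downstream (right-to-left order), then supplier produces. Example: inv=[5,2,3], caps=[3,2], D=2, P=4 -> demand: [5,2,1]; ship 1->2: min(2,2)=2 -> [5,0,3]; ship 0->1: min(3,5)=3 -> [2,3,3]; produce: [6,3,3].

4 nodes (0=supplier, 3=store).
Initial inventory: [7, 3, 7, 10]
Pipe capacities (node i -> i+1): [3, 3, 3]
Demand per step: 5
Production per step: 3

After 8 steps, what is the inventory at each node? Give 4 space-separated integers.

Step 1: demand=5,sold=5 ship[2->3]=3 ship[1->2]=3 ship[0->1]=3 prod=3 -> inv=[7 3 7 8]
Step 2: demand=5,sold=5 ship[2->3]=3 ship[1->2]=3 ship[0->1]=3 prod=3 -> inv=[7 3 7 6]
Step 3: demand=5,sold=5 ship[2->3]=3 ship[1->2]=3 ship[0->1]=3 prod=3 -> inv=[7 3 7 4]
Step 4: demand=5,sold=4 ship[2->3]=3 ship[1->2]=3 ship[0->1]=3 prod=3 -> inv=[7 3 7 3]
Step 5: demand=5,sold=3 ship[2->3]=3 ship[1->2]=3 ship[0->1]=3 prod=3 -> inv=[7 3 7 3]
Step 6: demand=5,sold=3 ship[2->3]=3 ship[1->2]=3 ship[0->1]=3 prod=3 -> inv=[7 3 7 3]
Step 7: demand=5,sold=3 ship[2->3]=3 ship[1->2]=3 ship[0->1]=3 prod=3 -> inv=[7 3 7 3]
Step 8: demand=5,sold=3 ship[2->3]=3 ship[1->2]=3 ship[0->1]=3 prod=3 -> inv=[7 3 7 3]

7 3 7 3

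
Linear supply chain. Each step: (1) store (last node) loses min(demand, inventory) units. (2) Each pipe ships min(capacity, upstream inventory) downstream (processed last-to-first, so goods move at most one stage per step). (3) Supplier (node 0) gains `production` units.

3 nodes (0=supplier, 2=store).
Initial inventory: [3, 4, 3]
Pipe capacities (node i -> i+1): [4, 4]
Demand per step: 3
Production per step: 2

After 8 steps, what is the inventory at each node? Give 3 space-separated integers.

Step 1: demand=3,sold=3 ship[1->2]=4 ship[0->1]=3 prod=2 -> inv=[2 3 4]
Step 2: demand=3,sold=3 ship[1->2]=3 ship[0->1]=2 prod=2 -> inv=[2 2 4]
Step 3: demand=3,sold=3 ship[1->2]=2 ship[0->1]=2 prod=2 -> inv=[2 2 3]
Step 4: demand=3,sold=3 ship[1->2]=2 ship[0->1]=2 prod=2 -> inv=[2 2 2]
Step 5: demand=3,sold=2 ship[1->2]=2 ship[0->1]=2 prod=2 -> inv=[2 2 2]
Step 6: demand=3,sold=2 ship[1->2]=2 ship[0->1]=2 prod=2 -> inv=[2 2 2]
Step 7: demand=3,sold=2 ship[1->2]=2 ship[0->1]=2 prod=2 -> inv=[2 2 2]
Step 8: demand=3,sold=2 ship[1->2]=2 ship[0->1]=2 prod=2 -> inv=[2 2 2]

2 2 2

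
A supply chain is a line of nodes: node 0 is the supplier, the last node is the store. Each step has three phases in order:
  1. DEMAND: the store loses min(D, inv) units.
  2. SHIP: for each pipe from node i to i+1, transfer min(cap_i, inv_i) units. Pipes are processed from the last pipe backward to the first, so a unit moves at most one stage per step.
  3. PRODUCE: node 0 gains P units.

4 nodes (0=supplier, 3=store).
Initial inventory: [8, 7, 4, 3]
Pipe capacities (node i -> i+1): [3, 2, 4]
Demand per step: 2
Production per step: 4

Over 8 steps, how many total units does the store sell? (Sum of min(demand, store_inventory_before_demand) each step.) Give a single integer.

Answer: 16

Derivation:
Step 1: sold=2 (running total=2) -> [9 8 2 5]
Step 2: sold=2 (running total=4) -> [10 9 2 5]
Step 3: sold=2 (running total=6) -> [11 10 2 5]
Step 4: sold=2 (running total=8) -> [12 11 2 5]
Step 5: sold=2 (running total=10) -> [13 12 2 5]
Step 6: sold=2 (running total=12) -> [14 13 2 5]
Step 7: sold=2 (running total=14) -> [15 14 2 5]
Step 8: sold=2 (running total=16) -> [16 15 2 5]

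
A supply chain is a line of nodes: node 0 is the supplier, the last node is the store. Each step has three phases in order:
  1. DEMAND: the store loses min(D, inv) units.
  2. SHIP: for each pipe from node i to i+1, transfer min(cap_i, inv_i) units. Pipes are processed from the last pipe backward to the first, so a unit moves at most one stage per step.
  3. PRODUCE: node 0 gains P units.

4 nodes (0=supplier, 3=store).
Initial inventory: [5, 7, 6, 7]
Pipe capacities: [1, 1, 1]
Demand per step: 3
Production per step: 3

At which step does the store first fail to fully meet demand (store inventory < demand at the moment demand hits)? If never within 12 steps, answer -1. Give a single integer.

Step 1: demand=3,sold=3 ship[2->3]=1 ship[1->2]=1 ship[0->1]=1 prod=3 -> [7 7 6 5]
Step 2: demand=3,sold=3 ship[2->3]=1 ship[1->2]=1 ship[0->1]=1 prod=3 -> [9 7 6 3]
Step 3: demand=3,sold=3 ship[2->3]=1 ship[1->2]=1 ship[0->1]=1 prod=3 -> [11 7 6 1]
Step 4: demand=3,sold=1 ship[2->3]=1 ship[1->2]=1 ship[0->1]=1 prod=3 -> [13 7 6 1]
Step 5: demand=3,sold=1 ship[2->3]=1 ship[1->2]=1 ship[0->1]=1 prod=3 -> [15 7 6 1]
Step 6: demand=3,sold=1 ship[2->3]=1 ship[1->2]=1 ship[0->1]=1 prod=3 -> [17 7 6 1]
Step 7: demand=3,sold=1 ship[2->3]=1 ship[1->2]=1 ship[0->1]=1 prod=3 -> [19 7 6 1]
Step 8: demand=3,sold=1 ship[2->3]=1 ship[1->2]=1 ship[0->1]=1 prod=3 -> [21 7 6 1]
Step 9: demand=3,sold=1 ship[2->3]=1 ship[1->2]=1 ship[0->1]=1 prod=3 -> [23 7 6 1]
Step 10: demand=3,sold=1 ship[2->3]=1 ship[1->2]=1 ship[0->1]=1 prod=3 -> [25 7 6 1]
Step 11: demand=3,sold=1 ship[2->3]=1 ship[1->2]=1 ship[0->1]=1 prod=3 -> [27 7 6 1]
Step 12: demand=3,sold=1 ship[2->3]=1 ship[1->2]=1 ship[0->1]=1 prod=3 -> [29 7 6 1]
First stockout at step 4

4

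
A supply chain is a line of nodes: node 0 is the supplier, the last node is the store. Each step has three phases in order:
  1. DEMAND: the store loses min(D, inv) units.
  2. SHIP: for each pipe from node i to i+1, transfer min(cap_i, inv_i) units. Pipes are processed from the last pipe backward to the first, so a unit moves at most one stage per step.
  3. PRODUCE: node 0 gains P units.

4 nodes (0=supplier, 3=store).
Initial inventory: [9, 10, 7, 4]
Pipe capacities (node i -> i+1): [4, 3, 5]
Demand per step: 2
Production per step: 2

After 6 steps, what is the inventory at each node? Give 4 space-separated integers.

Step 1: demand=2,sold=2 ship[2->3]=5 ship[1->2]=3 ship[0->1]=4 prod=2 -> inv=[7 11 5 7]
Step 2: demand=2,sold=2 ship[2->3]=5 ship[1->2]=3 ship[0->1]=4 prod=2 -> inv=[5 12 3 10]
Step 3: demand=2,sold=2 ship[2->3]=3 ship[1->2]=3 ship[0->1]=4 prod=2 -> inv=[3 13 3 11]
Step 4: demand=2,sold=2 ship[2->3]=3 ship[1->2]=3 ship[0->1]=3 prod=2 -> inv=[2 13 3 12]
Step 5: demand=2,sold=2 ship[2->3]=3 ship[1->2]=3 ship[0->1]=2 prod=2 -> inv=[2 12 3 13]
Step 6: demand=2,sold=2 ship[2->3]=3 ship[1->2]=3 ship[0->1]=2 prod=2 -> inv=[2 11 3 14]

2 11 3 14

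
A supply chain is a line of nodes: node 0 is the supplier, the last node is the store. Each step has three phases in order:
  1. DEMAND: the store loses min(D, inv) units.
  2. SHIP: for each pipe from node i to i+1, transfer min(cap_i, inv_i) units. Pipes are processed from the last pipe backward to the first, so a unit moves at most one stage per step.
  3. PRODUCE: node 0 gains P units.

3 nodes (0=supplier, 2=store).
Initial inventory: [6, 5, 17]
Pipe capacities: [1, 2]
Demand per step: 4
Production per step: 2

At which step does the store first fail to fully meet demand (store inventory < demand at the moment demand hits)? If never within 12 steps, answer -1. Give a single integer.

Step 1: demand=4,sold=4 ship[1->2]=2 ship[0->1]=1 prod=2 -> [7 4 15]
Step 2: demand=4,sold=4 ship[1->2]=2 ship[0->1]=1 prod=2 -> [8 3 13]
Step 3: demand=4,sold=4 ship[1->2]=2 ship[0->1]=1 prod=2 -> [9 2 11]
Step 4: demand=4,sold=4 ship[1->2]=2 ship[0->1]=1 prod=2 -> [10 1 9]
Step 5: demand=4,sold=4 ship[1->2]=1 ship[0->1]=1 prod=2 -> [11 1 6]
Step 6: demand=4,sold=4 ship[1->2]=1 ship[0->1]=1 prod=2 -> [12 1 3]
Step 7: demand=4,sold=3 ship[1->2]=1 ship[0->1]=1 prod=2 -> [13 1 1]
Step 8: demand=4,sold=1 ship[1->2]=1 ship[0->1]=1 prod=2 -> [14 1 1]
Step 9: demand=4,sold=1 ship[1->2]=1 ship[0->1]=1 prod=2 -> [15 1 1]
Step 10: demand=4,sold=1 ship[1->2]=1 ship[0->1]=1 prod=2 -> [16 1 1]
Step 11: demand=4,sold=1 ship[1->2]=1 ship[0->1]=1 prod=2 -> [17 1 1]
Step 12: demand=4,sold=1 ship[1->2]=1 ship[0->1]=1 prod=2 -> [18 1 1]
First stockout at step 7

7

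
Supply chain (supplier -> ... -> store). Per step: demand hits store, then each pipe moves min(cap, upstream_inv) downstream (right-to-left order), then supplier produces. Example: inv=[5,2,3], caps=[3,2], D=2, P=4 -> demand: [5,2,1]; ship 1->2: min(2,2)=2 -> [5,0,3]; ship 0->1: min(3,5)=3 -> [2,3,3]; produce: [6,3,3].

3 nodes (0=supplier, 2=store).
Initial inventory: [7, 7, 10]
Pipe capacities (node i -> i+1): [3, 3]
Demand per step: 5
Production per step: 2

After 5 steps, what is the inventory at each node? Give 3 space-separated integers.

Step 1: demand=5,sold=5 ship[1->2]=3 ship[0->1]=3 prod=2 -> inv=[6 7 8]
Step 2: demand=5,sold=5 ship[1->2]=3 ship[0->1]=3 prod=2 -> inv=[5 7 6]
Step 3: demand=5,sold=5 ship[1->2]=3 ship[0->1]=3 prod=2 -> inv=[4 7 4]
Step 4: demand=5,sold=4 ship[1->2]=3 ship[0->1]=3 prod=2 -> inv=[3 7 3]
Step 5: demand=5,sold=3 ship[1->2]=3 ship[0->1]=3 prod=2 -> inv=[2 7 3]

2 7 3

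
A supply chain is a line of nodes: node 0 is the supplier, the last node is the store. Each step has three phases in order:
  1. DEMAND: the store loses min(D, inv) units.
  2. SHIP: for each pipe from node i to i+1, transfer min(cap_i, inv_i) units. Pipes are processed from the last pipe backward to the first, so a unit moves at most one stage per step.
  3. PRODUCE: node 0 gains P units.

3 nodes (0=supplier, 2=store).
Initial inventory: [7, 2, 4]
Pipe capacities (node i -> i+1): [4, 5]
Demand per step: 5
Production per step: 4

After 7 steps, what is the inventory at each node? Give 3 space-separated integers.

Step 1: demand=5,sold=4 ship[1->2]=2 ship[0->1]=4 prod=4 -> inv=[7 4 2]
Step 2: demand=5,sold=2 ship[1->2]=4 ship[0->1]=4 prod=4 -> inv=[7 4 4]
Step 3: demand=5,sold=4 ship[1->2]=4 ship[0->1]=4 prod=4 -> inv=[7 4 4]
Step 4: demand=5,sold=4 ship[1->2]=4 ship[0->1]=4 prod=4 -> inv=[7 4 4]
Step 5: demand=5,sold=4 ship[1->2]=4 ship[0->1]=4 prod=4 -> inv=[7 4 4]
Step 6: demand=5,sold=4 ship[1->2]=4 ship[0->1]=4 prod=4 -> inv=[7 4 4]
Step 7: demand=5,sold=4 ship[1->2]=4 ship[0->1]=4 prod=4 -> inv=[7 4 4]

7 4 4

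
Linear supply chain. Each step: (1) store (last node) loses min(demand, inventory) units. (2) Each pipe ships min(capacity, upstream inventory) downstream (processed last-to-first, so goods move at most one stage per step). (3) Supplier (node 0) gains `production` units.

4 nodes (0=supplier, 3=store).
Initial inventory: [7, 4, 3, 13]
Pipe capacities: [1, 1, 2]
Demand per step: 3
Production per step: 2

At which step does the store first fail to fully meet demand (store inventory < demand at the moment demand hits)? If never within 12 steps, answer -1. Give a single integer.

Step 1: demand=3,sold=3 ship[2->3]=2 ship[1->2]=1 ship[0->1]=1 prod=2 -> [8 4 2 12]
Step 2: demand=3,sold=3 ship[2->3]=2 ship[1->2]=1 ship[0->1]=1 prod=2 -> [9 4 1 11]
Step 3: demand=3,sold=3 ship[2->3]=1 ship[1->2]=1 ship[0->1]=1 prod=2 -> [10 4 1 9]
Step 4: demand=3,sold=3 ship[2->3]=1 ship[1->2]=1 ship[0->1]=1 prod=2 -> [11 4 1 7]
Step 5: demand=3,sold=3 ship[2->3]=1 ship[1->2]=1 ship[0->1]=1 prod=2 -> [12 4 1 5]
Step 6: demand=3,sold=3 ship[2->3]=1 ship[1->2]=1 ship[0->1]=1 prod=2 -> [13 4 1 3]
Step 7: demand=3,sold=3 ship[2->3]=1 ship[1->2]=1 ship[0->1]=1 prod=2 -> [14 4 1 1]
Step 8: demand=3,sold=1 ship[2->3]=1 ship[1->2]=1 ship[0->1]=1 prod=2 -> [15 4 1 1]
Step 9: demand=3,sold=1 ship[2->3]=1 ship[1->2]=1 ship[0->1]=1 prod=2 -> [16 4 1 1]
Step 10: demand=3,sold=1 ship[2->3]=1 ship[1->2]=1 ship[0->1]=1 prod=2 -> [17 4 1 1]
Step 11: demand=3,sold=1 ship[2->3]=1 ship[1->2]=1 ship[0->1]=1 prod=2 -> [18 4 1 1]
Step 12: demand=3,sold=1 ship[2->3]=1 ship[1->2]=1 ship[0->1]=1 prod=2 -> [19 4 1 1]
First stockout at step 8

8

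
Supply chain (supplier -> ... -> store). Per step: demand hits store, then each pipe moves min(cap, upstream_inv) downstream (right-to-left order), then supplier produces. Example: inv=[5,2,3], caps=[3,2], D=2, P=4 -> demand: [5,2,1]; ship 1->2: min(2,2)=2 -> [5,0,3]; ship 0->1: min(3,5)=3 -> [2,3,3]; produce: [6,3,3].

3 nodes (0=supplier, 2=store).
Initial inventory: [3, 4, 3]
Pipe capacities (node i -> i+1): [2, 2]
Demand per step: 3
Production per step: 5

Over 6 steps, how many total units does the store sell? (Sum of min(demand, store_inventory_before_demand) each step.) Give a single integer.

Step 1: sold=3 (running total=3) -> [6 4 2]
Step 2: sold=2 (running total=5) -> [9 4 2]
Step 3: sold=2 (running total=7) -> [12 4 2]
Step 4: sold=2 (running total=9) -> [15 4 2]
Step 5: sold=2 (running total=11) -> [18 4 2]
Step 6: sold=2 (running total=13) -> [21 4 2]

Answer: 13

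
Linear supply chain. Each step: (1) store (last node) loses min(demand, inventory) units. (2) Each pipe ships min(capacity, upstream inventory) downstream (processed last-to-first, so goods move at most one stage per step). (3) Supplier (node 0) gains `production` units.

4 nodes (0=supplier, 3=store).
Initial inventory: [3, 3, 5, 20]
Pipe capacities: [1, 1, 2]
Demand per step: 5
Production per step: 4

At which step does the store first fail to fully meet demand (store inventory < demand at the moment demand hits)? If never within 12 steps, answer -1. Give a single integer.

Step 1: demand=5,sold=5 ship[2->3]=2 ship[1->2]=1 ship[0->1]=1 prod=4 -> [6 3 4 17]
Step 2: demand=5,sold=5 ship[2->3]=2 ship[1->2]=1 ship[0->1]=1 prod=4 -> [9 3 3 14]
Step 3: demand=5,sold=5 ship[2->3]=2 ship[1->2]=1 ship[0->1]=1 prod=4 -> [12 3 2 11]
Step 4: demand=5,sold=5 ship[2->3]=2 ship[1->2]=1 ship[0->1]=1 prod=4 -> [15 3 1 8]
Step 5: demand=5,sold=5 ship[2->3]=1 ship[1->2]=1 ship[0->1]=1 prod=4 -> [18 3 1 4]
Step 6: demand=5,sold=4 ship[2->3]=1 ship[1->2]=1 ship[0->1]=1 prod=4 -> [21 3 1 1]
Step 7: demand=5,sold=1 ship[2->3]=1 ship[1->2]=1 ship[0->1]=1 prod=4 -> [24 3 1 1]
Step 8: demand=5,sold=1 ship[2->3]=1 ship[1->2]=1 ship[0->1]=1 prod=4 -> [27 3 1 1]
Step 9: demand=5,sold=1 ship[2->3]=1 ship[1->2]=1 ship[0->1]=1 prod=4 -> [30 3 1 1]
Step 10: demand=5,sold=1 ship[2->3]=1 ship[1->2]=1 ship[0->1]=1 prod=4 -> [33 3 1 1]
Step 11: demand=5,sold=1 ship[2->3]=1 ship[1->2]=1 ship[0->1]=1 prod=4 -> [36 3 1 1]
Step 12: demand=5,sold=1 ship[2->3]=1 ship[1->2]=1 ship[0->1]=1 prod=4 -> [39 3 1 1]
First stockout at step 6

6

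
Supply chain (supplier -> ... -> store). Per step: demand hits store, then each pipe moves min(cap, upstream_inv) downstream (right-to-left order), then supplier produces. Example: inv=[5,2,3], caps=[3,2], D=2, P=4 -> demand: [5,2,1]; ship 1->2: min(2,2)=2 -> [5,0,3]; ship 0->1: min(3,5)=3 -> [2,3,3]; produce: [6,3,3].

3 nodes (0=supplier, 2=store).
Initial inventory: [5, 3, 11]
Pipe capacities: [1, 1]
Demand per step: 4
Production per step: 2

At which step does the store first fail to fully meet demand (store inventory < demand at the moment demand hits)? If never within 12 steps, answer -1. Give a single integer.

Step 1: demand=4,sold=4 ship[1->2]=1 ship[0->1]=1 prod=2 -> [6 3 8]
Step 2: demand=4,sold=4 ship[1->2]=1 ship[0->1]=1 prod=2 -> [7 3 5]
Step 3: demand=4,sold=4 ship[1->2]=1 ship[0->1]=1 prod=2 -> [8 3 2]
Step 4: demand=4,sold=2 ship[1->2]=1 ship[0->1]=1 prod=2 -> [9 3 1]
Step 5: demand=4,sold=1 ship[1->2]=1 ship[0->1]=1 prod=2 -> [10 3 1]
Step 6: demand=4,sold=1 ship[1->2]=1 ship[0->1]=1 prod=2 -> [11 3 1]
Step 7: demand=4,sold=1 ship[1->2]=1 ship[0->1]=1 prod=2 -> [12 3 1]
Step 8: demand=4,sold=1 ship[1->2]=1 ship[0->1]=1 prod=2 -> [13 3 1]
Step 9: demand=4,sold=1 ship[1->2]=1 ship[0->1]=1 prod=2 -> [14 3 1]
Step 10: demand=4,sold=1 ship[1->2]=1 ship[0->1]=1 prod=2 -> [15 3 1]
Step 11: demand=4,sold=1 ship[1->2]=1 ship[0->1]=1 prod=2 -> [16 3 1]
Step 12: demand=4,sold=1 ship[1->2]=1 ship[0->1]=1 prod=2 -> [17 3 1]
First stockout at step 4

4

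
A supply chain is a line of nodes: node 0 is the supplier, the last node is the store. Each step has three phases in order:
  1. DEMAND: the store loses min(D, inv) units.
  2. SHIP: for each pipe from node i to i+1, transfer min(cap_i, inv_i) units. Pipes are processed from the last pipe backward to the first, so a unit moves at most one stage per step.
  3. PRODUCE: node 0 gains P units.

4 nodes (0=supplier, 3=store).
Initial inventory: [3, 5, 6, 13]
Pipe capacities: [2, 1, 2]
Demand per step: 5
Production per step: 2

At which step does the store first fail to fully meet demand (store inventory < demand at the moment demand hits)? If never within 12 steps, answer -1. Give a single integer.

Step 1: demand=5,sold=5 ship[2->3]=2 ship[1->2]=1 ship[0->1]=2 prod=2 -> [3 6 5 10]
Step 2: demand=5,sold=5 ship[2->3]=2 ship[1->2]=1 ship[0->1]=2 prod=2 -> [3 7 4 7]
Step 3: demand=5,sold=5 ship[2->3]=2 ship[1->2]=1 ship[0->1]=2 prod=2 -> [3 8 3 4]
Step 4: demand=5,sold=4 ship[2->3]=2 ship[1->2]=1 ship[0->1]=2 prod=2 -> [3 9 2 2]
Step 5: demand=5,sold=2 ship[2->3]=2 ship[1->2]=1 ship[0->1]=2 prod=2 -> [3 10 1 2]
Step 6: demand=5,sold=2 ship[2->3]=1 ship[1->2]=1 ship[0->1]=2 prod=2 -> [3 11 1 1]
Step 7: demand=5,sold=1 ship[2->3]=1 ship[1->2]=1 ship[0->1]=2 prod=2 -> [3 12 1 1]
Step 8: demand=5,sold=1 ship[2->3]=1 ship[1->2]=1 ship[0->1]=2 prod=2 -> [3 13 1 1]
Step 9: demand=5,sold=1 ship[2->3]=1 ship[1->2]=1 ship[0->1]=2 prod=2 -> [3 14 1 1]
Step 10: demand=5,sold=1 ship[2->3]=1 ship[1->2]=1 ship[0->1]=2 prod=2 -> [3 15 1 1]
Step 11: demand=5,sold=1 ship[2->3]=1 ship[1->2]=1 ship[0->1]=2 prod=2 -> [3 16 1 1]
Step 12: demand=5,sold=1 ship[2->3]=1 ship[1->2]=1 ship[0->1]=2 prod=2 -> [3 17 1 1]
First stockout at step 4

4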